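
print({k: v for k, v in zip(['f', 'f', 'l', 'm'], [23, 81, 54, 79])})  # {'f': 81, 'l': 54, 'm': 79}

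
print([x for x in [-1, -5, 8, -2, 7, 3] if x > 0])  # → [8, 7, 3]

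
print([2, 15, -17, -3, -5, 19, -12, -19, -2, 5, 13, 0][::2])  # [2, -17, -5, -12, -2, 13]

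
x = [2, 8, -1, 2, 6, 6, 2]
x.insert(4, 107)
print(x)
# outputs [2, 8, -1, 2, 107, 6, 6, 2]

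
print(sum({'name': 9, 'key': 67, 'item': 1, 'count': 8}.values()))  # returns 85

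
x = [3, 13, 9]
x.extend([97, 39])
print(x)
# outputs [3, 13, 9, 97, 39]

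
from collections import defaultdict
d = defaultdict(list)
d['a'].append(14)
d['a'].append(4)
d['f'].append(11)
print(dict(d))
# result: {'a': [14, 4], 'f': [11]}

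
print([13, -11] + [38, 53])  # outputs [13, -11, 38, 53]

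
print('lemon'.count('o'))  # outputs 1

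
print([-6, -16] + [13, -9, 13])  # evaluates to [-6, -16, 13, -9, 13]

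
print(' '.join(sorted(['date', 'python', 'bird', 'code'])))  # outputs bird code date python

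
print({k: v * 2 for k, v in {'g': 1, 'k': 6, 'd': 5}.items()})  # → {'g': 2, 'k': 12, 'd': 10}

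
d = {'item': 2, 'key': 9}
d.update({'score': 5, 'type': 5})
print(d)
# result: {'item': 2, 'key': 9, 'score': 5, 'type': 5}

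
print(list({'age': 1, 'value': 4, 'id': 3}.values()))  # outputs [1, 4, 3]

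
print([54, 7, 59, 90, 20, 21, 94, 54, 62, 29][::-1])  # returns [29, 62, 54, 94, 21, 20, 90, 59, 7, 54]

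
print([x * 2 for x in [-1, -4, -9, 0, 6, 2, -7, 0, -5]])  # [-2, -8, -18, 0, 12, 4, -14, 0, -10]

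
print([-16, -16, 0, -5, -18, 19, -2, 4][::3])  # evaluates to [-16, -5, -2]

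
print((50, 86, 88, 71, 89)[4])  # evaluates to 89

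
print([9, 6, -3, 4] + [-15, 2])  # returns [9, 6, -3, 4, -15, 2]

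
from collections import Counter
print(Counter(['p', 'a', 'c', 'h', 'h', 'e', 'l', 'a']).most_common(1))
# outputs [('a', 2)]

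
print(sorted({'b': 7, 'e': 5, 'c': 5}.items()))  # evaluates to [('b', 7), ('c', 5), ('e', 5)]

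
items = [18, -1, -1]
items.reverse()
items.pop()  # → 18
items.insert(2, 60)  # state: [-1, -1, 60]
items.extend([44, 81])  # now [-1, -1, 60, 44, 81]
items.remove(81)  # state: [-1, -1, 60, 44]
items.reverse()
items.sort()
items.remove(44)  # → [-1, -1, 60]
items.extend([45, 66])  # [-1, -1, 60, 45, 66]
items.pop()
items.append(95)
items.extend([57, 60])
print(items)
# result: [-1, -1, 60, 45, 95, 57, 60]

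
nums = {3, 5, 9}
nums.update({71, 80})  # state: {3, 5, 9, 71, 80}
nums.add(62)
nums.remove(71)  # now {3, 5, 9, 62, 80}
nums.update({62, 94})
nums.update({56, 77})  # {3, 5, 9, 56, 62, 77, 80, 94}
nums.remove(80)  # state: {3, 5, 9, 56, 62, 77, 94}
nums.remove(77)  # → {3, 5, 9, 56, 62, 94}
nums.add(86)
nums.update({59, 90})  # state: {3, 5, 9, 56, 59, 62, 86, 90, 94}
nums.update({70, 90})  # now {3, 5, 9, 56, 59, 62, 70, 86, 90, 94}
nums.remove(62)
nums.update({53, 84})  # {3, 5, 9, 53, 56, 59, 70, 84, 86, 90, 94}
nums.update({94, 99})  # {3, 5, 9, 53, 56, 59, 70, 84, 86, 90, 94, 99}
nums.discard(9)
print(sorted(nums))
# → [3, 5, 53, 56, 59, 70, 84, 86, 90, 94, 99]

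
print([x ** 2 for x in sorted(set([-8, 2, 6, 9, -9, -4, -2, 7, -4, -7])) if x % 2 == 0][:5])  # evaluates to [64, 16, 4, 4, 36]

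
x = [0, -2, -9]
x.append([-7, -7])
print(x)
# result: [0, -2, -9, [-7, -7]]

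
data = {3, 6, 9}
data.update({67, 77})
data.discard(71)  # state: {3, 6, 9, 67, 77}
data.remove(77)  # {3, 6, 9, 67}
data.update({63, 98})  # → {3, 6, 9, 63, 67, 98}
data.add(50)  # {3, 6, 9, 50, 63, 67, 98}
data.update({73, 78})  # {3, 6, 9, 50, 63, 67, 73, 78, 98}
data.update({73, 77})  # {3, 6, 9, 50, 63, 67, 73, 77, 78, 98}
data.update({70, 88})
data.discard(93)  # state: {3, 6, 9, 50, 63, 67, 70, 73, 77, 78, 88, 98}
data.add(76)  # {3, 6, 9, 50, 63, 67, 70, 73, 76, 77, 78, 88, 98}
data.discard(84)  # {3, 6, 9, 50, 63, 67, 70, 73, 76, 77, 78, 88, 98}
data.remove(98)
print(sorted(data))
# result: [3, 6, 9, 50, 63, 67, 70, 73, 76, 77, 78, 88]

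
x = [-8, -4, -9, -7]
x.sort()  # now [-9, -8, -7, -4]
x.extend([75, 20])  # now [-9, -8, -7, -4, 75, 20]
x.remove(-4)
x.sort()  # [-9, -8, -7, 20, 75]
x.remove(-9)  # [-8, -7, 20, 75]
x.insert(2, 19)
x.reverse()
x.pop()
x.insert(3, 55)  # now [75, 20, 19, 55, -7]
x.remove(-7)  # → [75, 20, 19, 55]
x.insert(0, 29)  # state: [29, 75, 20, 19, 55]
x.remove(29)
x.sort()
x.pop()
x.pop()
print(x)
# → [19, 20]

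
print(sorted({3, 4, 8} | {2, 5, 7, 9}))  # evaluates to [2, 3, 4, 5, 7, 8, 9]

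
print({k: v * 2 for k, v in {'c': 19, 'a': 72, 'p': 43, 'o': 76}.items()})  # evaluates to {'c': 38, 'a': 144, 'p': 86, 'o': 152}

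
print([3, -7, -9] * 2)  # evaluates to [3, -7, -9, 3, -7, -9]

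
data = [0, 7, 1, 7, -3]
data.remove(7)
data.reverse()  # [-3, 7, 1, 0]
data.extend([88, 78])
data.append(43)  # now [-3, 7, 1, 0, 88, 78, 43]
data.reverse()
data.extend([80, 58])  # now [43, 78, 88, 0, 1, 7, -3, 80, 58]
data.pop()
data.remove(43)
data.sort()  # [-3, 0, 1, 7, 78, 80, 88]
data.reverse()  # [88, 80, 78, 7, 1, 0, -3]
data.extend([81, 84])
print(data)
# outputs [88, 80, 78, 7, 1, 0, -3, 81, 84]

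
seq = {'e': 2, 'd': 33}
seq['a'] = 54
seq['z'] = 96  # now {'e': 2, 'd': 33, 'a': 54, 'z': 96}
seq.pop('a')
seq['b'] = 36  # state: {'e': 2, 'd': 33, 'z': 96, 'b': 36}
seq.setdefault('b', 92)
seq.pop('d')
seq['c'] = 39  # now {'e': 2, 'z': 96, 'b': 36, 'c': 39}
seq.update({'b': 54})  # {'e': 2, 'z': 96, 'b': 54, 'c': 39}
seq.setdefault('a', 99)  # 99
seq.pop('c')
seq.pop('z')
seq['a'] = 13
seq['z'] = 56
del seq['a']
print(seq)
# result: {'e': 2, 'b': 54, 'z': 56}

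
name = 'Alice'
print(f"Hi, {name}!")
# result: Hi, Alice!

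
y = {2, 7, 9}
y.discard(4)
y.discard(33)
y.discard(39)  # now {2, 7, 9}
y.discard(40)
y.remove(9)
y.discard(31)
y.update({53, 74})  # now {2, 7, 53, 74}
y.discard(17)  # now {2, 7, 53, 74}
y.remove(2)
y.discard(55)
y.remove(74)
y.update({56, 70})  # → {7, 53, 56, 70}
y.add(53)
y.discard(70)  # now {7, 53, 56}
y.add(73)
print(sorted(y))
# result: [7, 53, 56, 73]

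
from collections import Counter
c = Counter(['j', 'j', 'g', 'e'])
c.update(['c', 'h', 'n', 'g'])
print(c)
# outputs Counter({'j': 2, 'g': 2, 'e': 1, 'c': 1, 'h': 1, 'n': 1})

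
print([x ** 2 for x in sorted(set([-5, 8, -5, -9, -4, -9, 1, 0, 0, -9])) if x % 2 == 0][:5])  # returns [16, 0, 64]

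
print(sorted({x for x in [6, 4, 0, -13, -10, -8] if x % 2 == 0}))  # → [-10, -8, 0, 4, 6]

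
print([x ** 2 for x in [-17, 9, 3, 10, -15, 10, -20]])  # [289, 81, 9, 100, 225, 100, 400]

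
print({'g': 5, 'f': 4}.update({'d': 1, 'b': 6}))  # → None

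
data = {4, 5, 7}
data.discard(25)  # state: {4, 5, 7}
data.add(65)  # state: {4, 5, 7, 65}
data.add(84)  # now {4, 5, 7, 65, 84}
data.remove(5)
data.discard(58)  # {4, 7, 65, 84}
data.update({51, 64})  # {4, 7, 51, 64, 65, 84}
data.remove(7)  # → {4, 51, 64, 65, 84}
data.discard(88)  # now {4, 51, 64, 65, 84}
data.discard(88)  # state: {4, 51, 64, 65, 84}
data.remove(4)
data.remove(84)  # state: {51, 64, 65}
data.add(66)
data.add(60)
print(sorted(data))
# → [51, 60, 64, 65, 66]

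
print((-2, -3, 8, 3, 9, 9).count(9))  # 2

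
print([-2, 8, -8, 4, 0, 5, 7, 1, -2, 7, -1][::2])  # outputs [-2, -8, 0, 7, -2, -1]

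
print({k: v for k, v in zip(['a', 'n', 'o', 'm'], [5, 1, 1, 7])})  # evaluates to {'a': 5, 'n': 1, 'o': 1, 'm': 7}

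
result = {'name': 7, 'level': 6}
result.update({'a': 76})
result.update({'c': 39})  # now {'name': 7, 'level': 6, 'a': 76, 'c': 39}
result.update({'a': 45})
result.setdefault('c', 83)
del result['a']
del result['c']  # {'name': 7, 'level': 6}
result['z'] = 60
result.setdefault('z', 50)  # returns 60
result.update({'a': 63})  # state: {'name': 7, 'level': 6, 'z': 60, 'a': 63}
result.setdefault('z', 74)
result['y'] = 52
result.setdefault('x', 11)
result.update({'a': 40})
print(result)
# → {'name': 7, 'level': 6, 'z': 60, 'a': 40, 'y': 52, 'x': 11}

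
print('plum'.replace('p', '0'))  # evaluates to 0lum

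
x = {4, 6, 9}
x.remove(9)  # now {4, 6}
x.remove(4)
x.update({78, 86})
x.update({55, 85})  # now {6, 55, 78, 85, 86}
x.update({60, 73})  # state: {6, 55, 60, 73, 78, 85, 86}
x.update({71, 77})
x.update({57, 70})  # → {6, 55, 57, 60, 70, 71, 73, 77, 78, 85, 86}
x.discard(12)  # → {6, 55, 57, 60, 70, 71, 73, 77, 78, 85, 86}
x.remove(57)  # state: {6, 55, 60, 70, 71, 73, 77, 78, 85, 86}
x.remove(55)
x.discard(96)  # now {6, 60, 70, 71, 73, 77, 78, 85, 86}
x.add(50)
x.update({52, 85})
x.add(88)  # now {6, 50, 52, 60, 70, 71, 73, 77, 78, 85, 86, 88}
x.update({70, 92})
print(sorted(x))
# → [6, 50, 52, 60, 70, 71, 73, 77, 78, 85, 86, 88, 92]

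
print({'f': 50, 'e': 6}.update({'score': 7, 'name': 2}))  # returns None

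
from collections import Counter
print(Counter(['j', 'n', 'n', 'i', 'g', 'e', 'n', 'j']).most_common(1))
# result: [('n', 3)]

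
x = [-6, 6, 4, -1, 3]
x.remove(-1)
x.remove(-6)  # [6, 4, 3]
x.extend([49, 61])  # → [6, 4, 3, 49, 61]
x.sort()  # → [3, 4, 6, 49, 61]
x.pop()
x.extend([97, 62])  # [3, 4, 6, 49, 97, 62]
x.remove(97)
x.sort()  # [3, 4, 6, 49, 62]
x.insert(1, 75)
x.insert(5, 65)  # [3, 75, 4, 6, 49, 65, 62]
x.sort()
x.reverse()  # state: [75, 65, 62, 49, 6, 4, 3]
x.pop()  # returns 3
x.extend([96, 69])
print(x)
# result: [75, 65, 62, 49, 6, 4, 96, 69]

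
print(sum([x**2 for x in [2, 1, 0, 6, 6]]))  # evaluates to 77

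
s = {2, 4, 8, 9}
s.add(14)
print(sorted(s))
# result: [2, 4, 8, 9, 14]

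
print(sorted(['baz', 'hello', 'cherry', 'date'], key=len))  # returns ['baz', 'date', 'hello', 'cherry']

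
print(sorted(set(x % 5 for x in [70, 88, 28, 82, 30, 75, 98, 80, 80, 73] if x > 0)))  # [0, 2, 3]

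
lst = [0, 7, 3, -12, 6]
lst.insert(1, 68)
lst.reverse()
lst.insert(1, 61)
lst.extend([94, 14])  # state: [6, 61, -12, 3, 7, 68, 0, 94, 14]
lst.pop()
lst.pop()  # 94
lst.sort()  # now [-12, 0, 3, 6, 7, 61, 68]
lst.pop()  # 68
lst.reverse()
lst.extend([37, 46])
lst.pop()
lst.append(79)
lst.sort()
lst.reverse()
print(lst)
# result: [79, 61, 37, 7, 6, 3, 0, -12]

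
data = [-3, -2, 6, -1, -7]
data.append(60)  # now [-3, -2, 6, -1, -7, 60]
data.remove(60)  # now [-3, -2, 6, -1, -7]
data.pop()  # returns -7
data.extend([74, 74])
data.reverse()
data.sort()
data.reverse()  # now [74, 74, 6, -1, -2, -3]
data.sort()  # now [-3, -2, -1, 6, 74, 74]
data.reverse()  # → [74, 74, 6, -1, -2, -3]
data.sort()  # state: [-3, -2, -1, 6, 74, 74]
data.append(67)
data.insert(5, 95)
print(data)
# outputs [-3, -2, -1, 6, 74, 95, 74, 67]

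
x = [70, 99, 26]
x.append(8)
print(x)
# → [70, 99, 26, 8]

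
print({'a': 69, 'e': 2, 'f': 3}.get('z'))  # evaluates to None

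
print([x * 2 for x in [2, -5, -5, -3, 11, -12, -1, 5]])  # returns [4, -10, -10, -6, 22, -24, -2, 10]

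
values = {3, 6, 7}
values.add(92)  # {3, 6, 7, 92}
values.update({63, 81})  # {3, 6, 7, 63, 81, 92}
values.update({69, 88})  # {3, 6, 7, 63, 69, 81, 88, 92}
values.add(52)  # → {3, 6, 7, 52, 63, 69, 81, 88, 92}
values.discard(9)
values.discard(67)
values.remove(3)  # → {6, 7, 52, 63, 69, 81, 88, 92}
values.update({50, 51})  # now {6, 7, 50, 51, 52, 63, 69, 81, 88, 92}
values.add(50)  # {6, 7, 50, 51, 52, 63, 69, 81, 88, 92}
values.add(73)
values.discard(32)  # {6, 7, 50, 51, 52, 63, 69, 73, 81, 88, 92}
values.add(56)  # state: {6, 7, 50, 51, 52, 56, 63, 69, 73, 81, 88, 92}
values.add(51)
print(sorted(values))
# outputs [6, 7, 50, 51, 52, 56, 63, 69, 73, 81, 88, 92]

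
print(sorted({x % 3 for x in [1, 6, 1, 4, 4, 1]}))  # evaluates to [0, 1]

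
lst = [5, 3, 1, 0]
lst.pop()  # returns 0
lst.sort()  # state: [1, 3, 5]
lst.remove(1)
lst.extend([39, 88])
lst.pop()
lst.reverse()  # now [39, 5, 3]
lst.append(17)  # [39, 5, 3, 17]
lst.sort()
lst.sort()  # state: [3, 5, 17, 39]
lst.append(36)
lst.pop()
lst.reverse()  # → [39, 17, 5, 3]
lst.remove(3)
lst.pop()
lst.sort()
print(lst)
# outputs [17, 39]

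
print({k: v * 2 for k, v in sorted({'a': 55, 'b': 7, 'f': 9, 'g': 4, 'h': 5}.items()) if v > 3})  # {'a': 110, 'b': 14, 'f': 18, 'g': 8, 'h': 10}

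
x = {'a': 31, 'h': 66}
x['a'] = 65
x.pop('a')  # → 65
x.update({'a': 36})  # {'h': 66, 'a': 36}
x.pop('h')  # 66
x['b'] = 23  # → {'a': 36, 'b': 23}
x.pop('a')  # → 36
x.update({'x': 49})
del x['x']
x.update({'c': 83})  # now {'b': 23, 'c': 83}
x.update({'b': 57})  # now {'b': 57, 'c': 83}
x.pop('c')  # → 83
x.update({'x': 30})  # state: {'b': 57, 'x': 30}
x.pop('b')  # 57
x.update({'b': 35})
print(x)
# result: {'x': 30, 'b': 35}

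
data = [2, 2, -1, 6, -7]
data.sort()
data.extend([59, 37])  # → [-7, -1, 2, 2, 6, 59, 37]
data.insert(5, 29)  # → [-7, -1, 2, 2, 6, 29, 59, 37]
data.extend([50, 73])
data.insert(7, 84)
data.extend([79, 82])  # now [-7, -1, 2, 2, 6, 29, 59, 84, 37, 50, 73, 79, 82]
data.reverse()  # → [82, 79, 73, 50, 37, 84, 59, 29, 6, 2, 2, -1, -7]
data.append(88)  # [82, 79, 73, 50, 37, 84, 59, 29, 6, 2, 2, -1, -7, 88]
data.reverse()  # [88, -7, -1, 2, 2, 6, 29, 59, 84, 37, 50, 73, 79, 82]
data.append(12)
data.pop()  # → 12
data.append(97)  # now [88, -7, -1, 2, 2, 6, 29, 59, 84, 37, 50, 73, 79, 82, 97]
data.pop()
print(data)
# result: [88, -7, -1, 2, 2, 6, 29, 59, 84, 37, 50, 73, 79, 82]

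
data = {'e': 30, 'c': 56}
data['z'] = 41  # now {'e': 30, 'c': 56, 'z': 41}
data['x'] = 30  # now {'e': 30, 'c': 56, 'z': 41, 'x': 30}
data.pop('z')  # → 41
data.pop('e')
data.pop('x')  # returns 30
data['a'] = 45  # {'c': 56, 'a': 45}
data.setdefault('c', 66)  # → 56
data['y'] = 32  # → {'c': 56, 'a': 45, 'y': 32}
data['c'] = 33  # {'c': 33, 'a': 45, 'y': 32}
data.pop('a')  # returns 45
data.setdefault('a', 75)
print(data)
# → {'c': 33, 'y': 32, 'a': 75}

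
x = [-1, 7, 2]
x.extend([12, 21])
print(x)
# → [-1, 7, 2, 12, 21]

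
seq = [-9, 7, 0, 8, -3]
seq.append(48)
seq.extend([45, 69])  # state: [-9, 7, 0, 8, -3, 48, 45, 69]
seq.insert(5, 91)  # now [-9, 7, 0, 8, -3, 91, 48, 45, 69]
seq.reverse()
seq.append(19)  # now [69, 45, 48, 91, -3, 8, 0, 7, -9, 19]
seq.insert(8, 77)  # [69, 45, 48, 91, -3, 8, 0, 7, 77, -9, 19]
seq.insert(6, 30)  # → [69, 45, 48, 91, -3, 8, 30, 0, 7, 77, -9, 19]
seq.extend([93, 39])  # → [69, 45, 48, 91, -3, 8, 30, 0, 7, 77, -9, 19, 93, 39]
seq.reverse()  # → [39, 93, 19, -9, 77, 7, 0, 30, 8, -3, 91, 48, 45, 69]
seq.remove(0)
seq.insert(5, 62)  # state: [39, 93, 19, -9, 77, 62, 7, 30, 8, -3, 91, 48, 45, 69]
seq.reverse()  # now [69, 45, 48, 91, -3, 8, 30, 7, 62, 77, -9, 19, 93, 39]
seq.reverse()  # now [39, 93, 19, -9, 77, 62, 7, 30, 8, -3, 91, 48, 45, 69]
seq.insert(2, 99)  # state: [39, 93, 99, 19, -9, 77, 62, 7, 30, 8, -3, 91, 48, 45, 69]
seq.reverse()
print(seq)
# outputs [69, 45, 48, 91, -3, 8, 30, 7, 62, 77, -9, 19, 99, 93, 39]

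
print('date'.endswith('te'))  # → True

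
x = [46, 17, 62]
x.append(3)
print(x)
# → [46, 17, 62, 3]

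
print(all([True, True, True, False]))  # False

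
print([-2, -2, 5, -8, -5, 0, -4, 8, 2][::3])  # [-2, -8, -4]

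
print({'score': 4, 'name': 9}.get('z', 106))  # 106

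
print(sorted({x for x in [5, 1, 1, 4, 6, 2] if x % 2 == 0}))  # [2, 4, 6]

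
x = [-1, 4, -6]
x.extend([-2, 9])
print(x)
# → [-1, 4, -6, -2, 9]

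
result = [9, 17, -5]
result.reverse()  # [-5, 17, 9]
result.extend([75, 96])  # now [-5, 17, 9, 75, 96]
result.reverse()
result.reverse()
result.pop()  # 96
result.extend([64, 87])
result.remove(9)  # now [-5, 17, 75, 64, 87]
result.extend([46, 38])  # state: [-5, 17, 75, 64, 87, 46, 38]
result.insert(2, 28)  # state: [-5, 17, 28, 75, 64, 87, 46, 38]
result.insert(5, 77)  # [-5, 17, 28, 75, 64, 77, 87, 46, 38]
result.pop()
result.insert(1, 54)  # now [-5, 54, 17, 28, 75, 64, 77, 87, 46]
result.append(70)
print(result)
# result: [-5, 54, 17, 28, 75, 64, 77, 87, 46, 70]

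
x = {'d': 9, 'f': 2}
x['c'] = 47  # {'d': 9, 'f': 2, 'c': 47}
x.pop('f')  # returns 2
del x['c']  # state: {'d': 9}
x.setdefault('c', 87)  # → 87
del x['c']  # {'d': 9}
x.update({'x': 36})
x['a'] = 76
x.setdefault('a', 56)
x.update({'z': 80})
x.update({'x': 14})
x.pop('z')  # 80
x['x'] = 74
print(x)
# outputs {'d': 9, 'x': 74, 'a': 76}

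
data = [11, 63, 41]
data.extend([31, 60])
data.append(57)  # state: [11, 63, 41, 31, 60, 57]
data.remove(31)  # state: [11, 63, 41, 60, 57]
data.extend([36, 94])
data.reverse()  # [94, 36, 57, 60, 41, 63, 11]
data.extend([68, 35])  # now [94, 36, 57, 60, 41, 63, 11, 68, 35]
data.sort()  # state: [11, 35, 36, 41, 57, 60, 63, 68, 94]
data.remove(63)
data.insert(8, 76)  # [11, 35, 36, 41, 57, 60, 68, 94, 76]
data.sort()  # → [11, 35, 36, 41, 57, 60, 68, 76, 94]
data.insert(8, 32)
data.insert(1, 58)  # [11, 58, 35, 36, 41, 57, 60, 68, 76, 32, 94]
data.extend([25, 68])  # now [11, 58, 35, 36, 41, 57, 60, 68, 76, 32, 94, 25, 68]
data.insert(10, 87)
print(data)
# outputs [11, 58, 35, 36, 41, 57, 60, 68, 76, 32, 87, 94, 25, 68]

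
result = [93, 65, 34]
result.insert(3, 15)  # [93, 65, 34, 15]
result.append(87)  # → [93, 65, 34, 15, 87]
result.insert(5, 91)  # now [93, 65, 34, 15, 87, 91]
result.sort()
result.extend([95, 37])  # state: [15, 34, 65, 87, 91, 93, 95, 37]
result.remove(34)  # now [15, 65, 87, 91, 93, 95, 37]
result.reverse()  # [37, 95, 93, 91, 87, 65, 15]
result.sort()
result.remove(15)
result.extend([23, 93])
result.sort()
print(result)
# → [23, 37, 65, 87, 91, 93, 93, 95]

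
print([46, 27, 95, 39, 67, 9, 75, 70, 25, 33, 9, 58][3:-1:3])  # [39, 75, 33]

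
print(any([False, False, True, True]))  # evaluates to True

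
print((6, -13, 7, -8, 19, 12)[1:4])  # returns (-13, 7, -8)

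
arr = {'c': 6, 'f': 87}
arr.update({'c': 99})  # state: {'c': 99, 'f': 87}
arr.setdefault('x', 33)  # 33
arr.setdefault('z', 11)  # 11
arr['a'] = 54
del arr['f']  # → {'c': 99, 'x': 33, 'z': 11, 'a': 54}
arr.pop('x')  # 33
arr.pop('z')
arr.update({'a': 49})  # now {'c': 99, 'a': 49}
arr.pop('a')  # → 49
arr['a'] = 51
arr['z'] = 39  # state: {'c': 99, 'a': 51, 'z': 39}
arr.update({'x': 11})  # {'c': 99, 'a': 51, 'z': 39, 'x': 11}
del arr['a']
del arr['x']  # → {'c': 99, 'z': 39}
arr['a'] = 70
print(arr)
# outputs {'c': 99, 'z': 39, 'a': 70}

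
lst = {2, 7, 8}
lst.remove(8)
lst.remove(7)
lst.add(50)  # {2, 50}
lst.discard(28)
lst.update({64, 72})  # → {2, 50, 64, 72}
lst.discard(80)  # {2, 50, 64, 72}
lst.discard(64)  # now {2, 50, 72}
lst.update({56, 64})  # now {2, 50, 56, 64, 72}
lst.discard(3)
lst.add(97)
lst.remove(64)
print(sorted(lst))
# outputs [2, 50, 56, 72, 97]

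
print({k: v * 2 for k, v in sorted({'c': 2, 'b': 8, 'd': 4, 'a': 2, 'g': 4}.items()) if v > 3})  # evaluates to {'b': 16, 'd': 8, 'g': 8}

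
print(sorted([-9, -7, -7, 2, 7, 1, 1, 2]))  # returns [-9, -7, -7, 1, 1, 2, 2, 7]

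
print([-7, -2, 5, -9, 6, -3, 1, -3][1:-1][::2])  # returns [-2, -9, -3]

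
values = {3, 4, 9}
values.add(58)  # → {3, 4, 9, 58}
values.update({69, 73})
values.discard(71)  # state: {3, 4, 9, 58, 69, 73}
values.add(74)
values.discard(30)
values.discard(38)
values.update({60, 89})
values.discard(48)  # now {3, 4, 9, 58, 60, 69, 73, 74, 89}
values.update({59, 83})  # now {3, 4, 9, 58, 59, 60, 69, 73, 74, 83, 89}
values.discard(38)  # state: {3, 4, 9, 58, 59, 60, 69, 73, 74, 83, 89}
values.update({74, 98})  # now {3, 4, 9, 58, 59, 60, 69, 73, 74, 83, 89, 98}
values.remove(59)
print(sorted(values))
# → [3, 4, 9, 58, 60, 69, 73, 74, 83, 89, 98]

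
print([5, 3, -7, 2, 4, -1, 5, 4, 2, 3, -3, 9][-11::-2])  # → [3]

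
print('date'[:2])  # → da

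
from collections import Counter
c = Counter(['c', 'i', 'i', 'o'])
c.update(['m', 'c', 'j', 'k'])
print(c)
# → Counter({'c': 2, 'i': 2, 'o': 1, 'm': 1, 'j': 1, 'k': 1})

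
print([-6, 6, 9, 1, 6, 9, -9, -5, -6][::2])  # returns [-6, 9, 6, -9, -6]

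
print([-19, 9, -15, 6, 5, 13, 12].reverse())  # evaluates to None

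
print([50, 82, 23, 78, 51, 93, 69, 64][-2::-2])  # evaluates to [69, 51, 23, 50]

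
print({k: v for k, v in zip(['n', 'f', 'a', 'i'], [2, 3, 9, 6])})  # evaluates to {'n': 2, 'f': 3, 'a': 9, 'i': 6}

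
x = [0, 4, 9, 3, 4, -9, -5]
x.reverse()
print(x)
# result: [-5, -9, 4, 3, 9, 4, 0]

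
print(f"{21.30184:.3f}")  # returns 21.302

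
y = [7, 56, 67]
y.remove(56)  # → [7, 67]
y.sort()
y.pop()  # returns 67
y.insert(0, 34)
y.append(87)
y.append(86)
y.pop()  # 86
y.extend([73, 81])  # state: [34, 7, 87, 73, 81]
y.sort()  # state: [7, 34, 73, 81, 87]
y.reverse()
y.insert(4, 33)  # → [87, 81, 73, 34, 33, 7]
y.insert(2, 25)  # [87, 81, 25, 73, 34, 33, 7]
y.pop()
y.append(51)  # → [87, 81, 25, 73, 34, 33, 51]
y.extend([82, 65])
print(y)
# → [87, 81, 25, 73, 34, 33, 51, 82, 65]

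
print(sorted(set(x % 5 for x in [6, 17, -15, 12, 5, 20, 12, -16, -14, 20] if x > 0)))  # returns [0, 1, 2]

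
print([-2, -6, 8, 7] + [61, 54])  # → [-2, -6, 8, 7, 61, 54]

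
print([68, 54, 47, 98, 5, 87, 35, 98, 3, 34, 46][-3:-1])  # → [3, 34]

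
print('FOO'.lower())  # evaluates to foo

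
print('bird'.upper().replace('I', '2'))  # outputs B2RD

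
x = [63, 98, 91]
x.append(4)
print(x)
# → [63, 98, 91, 4]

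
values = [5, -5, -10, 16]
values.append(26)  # [5, -5, -10, 16, 26]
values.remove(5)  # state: [-5, -10, 16, 26]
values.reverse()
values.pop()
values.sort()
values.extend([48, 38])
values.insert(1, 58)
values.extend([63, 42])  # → [-10, 58, 16, 26, 48, 38, 63, 42]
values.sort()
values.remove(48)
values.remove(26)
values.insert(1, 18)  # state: [-10, 18, 16, 38, 42, 58, 63]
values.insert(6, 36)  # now [-10, 18, 16, 38, 42, 58, 36, 63]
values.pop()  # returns 63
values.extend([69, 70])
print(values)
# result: [-10, 18, 16, 38, 42, 58, 36, 69, 70]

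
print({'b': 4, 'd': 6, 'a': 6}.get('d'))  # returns 6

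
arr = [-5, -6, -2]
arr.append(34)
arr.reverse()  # [34, -2, -6, -5]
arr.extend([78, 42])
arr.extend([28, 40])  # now [34, -2, -6, -5, 78, 42, 28, 40]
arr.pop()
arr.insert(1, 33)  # [34, 33, -2, -6, -5, 78, 42, 28]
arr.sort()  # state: [-6, -5, -2, 28, 33, 34, 42, 78]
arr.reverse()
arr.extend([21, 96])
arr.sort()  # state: [-6, -5, -2, 21, 28, 33, 34, 42, 78, 96]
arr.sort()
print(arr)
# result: [-6, -5, -2, 21, 28, 33, 34, 42, 78, 96]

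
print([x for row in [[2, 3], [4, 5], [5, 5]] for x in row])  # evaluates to [2, 3, 4, 5, 5, 5]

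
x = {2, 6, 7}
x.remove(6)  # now {2, 7}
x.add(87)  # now {2, 7, 87}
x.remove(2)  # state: {7, 87}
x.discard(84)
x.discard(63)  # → {7, 87}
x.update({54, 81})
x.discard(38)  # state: {7, 54, 81, 87}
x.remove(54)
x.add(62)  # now {7, 62, 81, 87}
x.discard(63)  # {7, 62, 81, 87}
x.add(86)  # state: {7, 62, 81, 86, 87}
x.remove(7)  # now {62, 81, 86, 87}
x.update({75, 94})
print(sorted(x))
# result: [62, 75, 81, 86, 87, 94]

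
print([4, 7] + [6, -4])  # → [4, 7, 6, -4]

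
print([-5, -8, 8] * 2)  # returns [-5, -8, 8, -5, -8, 8]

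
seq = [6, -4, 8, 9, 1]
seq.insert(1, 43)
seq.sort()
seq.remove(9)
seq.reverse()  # [43, 8, 6, 1, -4]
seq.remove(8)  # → [43, 6, 1, -4]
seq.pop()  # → -4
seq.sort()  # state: [1, 6, 43]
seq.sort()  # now [1, 6, 43]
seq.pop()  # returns 43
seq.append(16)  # [1, 6, 16]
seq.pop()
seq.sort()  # [1, 6]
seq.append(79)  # [1, 6, 79]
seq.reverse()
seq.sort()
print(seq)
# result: [1, 6, 79]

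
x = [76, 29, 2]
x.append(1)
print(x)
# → [76, 29, 2, 1]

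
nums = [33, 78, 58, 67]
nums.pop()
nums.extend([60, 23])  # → [33, 78, 58, 60, 23]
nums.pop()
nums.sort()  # [33, 58, 60, 78]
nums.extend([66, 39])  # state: [33, 58, 60, 78, 66, 39]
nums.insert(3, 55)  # [33, 58, 60, 55, 78, 66, 39]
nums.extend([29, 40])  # [33, 58, 60, 55, 78, 66, 39, 29, 40]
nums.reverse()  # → [40, 29, 39, 66, 78, 55, 60, 58, 33]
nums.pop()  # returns 33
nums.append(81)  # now [40, 29, 39, 66, 78, 55, 60, 58, 81]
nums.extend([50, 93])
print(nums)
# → [40, 29, 39, 66, 78, 55, 60, 58, 81, 50, 93]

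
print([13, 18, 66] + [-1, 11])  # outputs [13, 18, 66, -1, 11]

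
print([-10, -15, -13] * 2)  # [-10, -15, -13, -10, -15, -13]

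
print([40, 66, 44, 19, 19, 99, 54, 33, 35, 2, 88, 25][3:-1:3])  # [19, 54, 2]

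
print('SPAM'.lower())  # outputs spam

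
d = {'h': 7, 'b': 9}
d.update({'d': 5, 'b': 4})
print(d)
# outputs {'h': 7, 'b': 4, 'd': 5}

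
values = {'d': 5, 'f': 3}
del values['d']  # {'f': 3}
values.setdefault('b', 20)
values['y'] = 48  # {'f': 3, 'b': 20, 'y': 48}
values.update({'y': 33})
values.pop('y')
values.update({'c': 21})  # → {'f': 3, 'b': 20, 'c': 21}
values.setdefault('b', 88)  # 20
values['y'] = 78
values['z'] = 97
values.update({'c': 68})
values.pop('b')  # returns 20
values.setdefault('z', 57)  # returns 97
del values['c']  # {'f': 3, 'y': 78, 'z': 97}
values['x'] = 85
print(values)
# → {'f': 3, 'y': 78, 'z': 97, 'x': 85}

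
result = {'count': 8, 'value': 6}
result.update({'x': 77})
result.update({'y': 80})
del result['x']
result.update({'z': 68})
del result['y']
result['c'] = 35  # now {'count': 8, 'value': 6, 'z': 68, 'c': 35}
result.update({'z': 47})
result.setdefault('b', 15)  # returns 15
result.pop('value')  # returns 6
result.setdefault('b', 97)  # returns 15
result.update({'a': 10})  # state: {'count': 8, 'z': 47, 'c': 35, 'b': 15, 'a': 10}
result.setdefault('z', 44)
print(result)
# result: {'count': 8, 'z': 47, 'c': 35, 'b': 15, 'a': 10}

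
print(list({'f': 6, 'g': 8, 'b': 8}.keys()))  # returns ['f', 'g', 'b']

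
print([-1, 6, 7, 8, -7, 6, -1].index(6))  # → 1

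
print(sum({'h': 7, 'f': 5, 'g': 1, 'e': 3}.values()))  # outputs 16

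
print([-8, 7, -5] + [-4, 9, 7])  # [-8, 7, -5, -4, 9, 7]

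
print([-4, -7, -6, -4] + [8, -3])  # [-4, -7, -6, -4, 8, -3]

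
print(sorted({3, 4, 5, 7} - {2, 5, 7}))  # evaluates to [3, 4]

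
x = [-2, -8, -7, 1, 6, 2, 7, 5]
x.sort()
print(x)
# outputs [-8, -7, -2, 1, 2, 5, 6, 7]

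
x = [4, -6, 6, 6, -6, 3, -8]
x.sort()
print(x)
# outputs [-8, -6, -6, 3, 4, 6, 6]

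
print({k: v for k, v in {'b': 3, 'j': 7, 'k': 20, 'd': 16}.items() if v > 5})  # {'j': 7, 'k': 20, 'd': 16}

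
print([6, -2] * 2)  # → [6, -2, 6, -2]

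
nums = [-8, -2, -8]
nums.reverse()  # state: [-8, -2, -8]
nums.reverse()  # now [-8, -2, -8]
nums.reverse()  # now [-8, -2, -8]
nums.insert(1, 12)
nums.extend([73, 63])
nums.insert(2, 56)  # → [-8, 12, 56, -2, -8, 73, 63]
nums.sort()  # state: [-8, -8, -2, 12, 56, 63, 73]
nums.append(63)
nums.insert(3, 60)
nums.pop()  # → 63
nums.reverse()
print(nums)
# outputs [73, 63, 56, 12, 60, -2, -8, -8]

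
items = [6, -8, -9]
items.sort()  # [-9, -8, 6]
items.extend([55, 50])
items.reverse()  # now [50, 55, 6, -8, -9]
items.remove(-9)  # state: [50, 55, 6, -8]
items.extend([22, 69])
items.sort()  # [-8, 6, 22, 50, 55, 69]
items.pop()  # 69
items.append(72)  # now [-8, 6, 22, 50, 55, 72]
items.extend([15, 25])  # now [-8, 6, 22, 50, 55, 72, 15, 25]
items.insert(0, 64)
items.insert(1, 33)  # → [64, 33, -8, 6, 22, 50, 55, 72, 15, 25]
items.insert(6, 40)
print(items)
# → [64, 33, -8, 6, 22, 50, 40, 55, 72, 15, 25]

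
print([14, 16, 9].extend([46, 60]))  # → None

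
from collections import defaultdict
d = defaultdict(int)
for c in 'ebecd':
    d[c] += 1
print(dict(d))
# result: {'e': 2, 'b': 1, 'c': 1, 'd': 1}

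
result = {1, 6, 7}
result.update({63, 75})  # {1, 6, 7, 63, 75}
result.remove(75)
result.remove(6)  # {1, 7, 63}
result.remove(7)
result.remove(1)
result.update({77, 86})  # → {63, 77, 86}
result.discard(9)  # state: {63, 77, 86}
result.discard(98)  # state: {63, 77, 86}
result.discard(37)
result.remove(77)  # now {63, 86}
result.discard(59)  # {63, 86}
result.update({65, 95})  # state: {63, 65, 86, 95}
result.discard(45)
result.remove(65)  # {63, 86, 95}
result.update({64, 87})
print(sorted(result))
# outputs [63, 64, 86, 87, 95]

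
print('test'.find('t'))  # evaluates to 0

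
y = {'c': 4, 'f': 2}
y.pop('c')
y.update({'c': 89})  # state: {'f': 2, 'c': 89}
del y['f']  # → {'c': 89}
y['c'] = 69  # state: {'c': 69}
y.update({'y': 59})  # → {'c': 69, 'y': 59}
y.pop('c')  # 69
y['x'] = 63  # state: {'y': 59, 'x': 63}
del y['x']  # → {'y': 59}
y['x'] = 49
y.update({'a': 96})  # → {'y': 59, 'x': 49, 'a': 96}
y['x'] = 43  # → {'y': 59, 'x': 43, 'a': 96}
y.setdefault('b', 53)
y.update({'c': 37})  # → {'y': 59, 'x': 43, 'a': 96, 'b': 53, 'c': 37}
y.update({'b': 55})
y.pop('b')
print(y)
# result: {'y': 59, 'x': 43, 'a': 96, 'c': 37}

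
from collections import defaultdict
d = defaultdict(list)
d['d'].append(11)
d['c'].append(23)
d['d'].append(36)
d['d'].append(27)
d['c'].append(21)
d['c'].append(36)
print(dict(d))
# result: {'d': [11, 36, 27], 'c': [23, 21, 36]}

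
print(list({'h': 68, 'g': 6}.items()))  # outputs [('h', 68), ('g', 6)]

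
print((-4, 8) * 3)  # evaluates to (-4, 8, -4, 8, -4, 8)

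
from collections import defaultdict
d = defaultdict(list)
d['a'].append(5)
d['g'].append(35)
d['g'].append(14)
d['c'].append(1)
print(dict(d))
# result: {'a': [5], 'g': [35, 14], 'c': [1]}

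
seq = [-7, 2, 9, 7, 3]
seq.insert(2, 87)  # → [-7, 2, 87, 9, 7, 3]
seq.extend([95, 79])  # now [-7, 2, 87, 9, 7, 3, 95, 79]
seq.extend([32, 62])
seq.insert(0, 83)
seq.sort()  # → [-7, 2, 3, 7, 9, 32, 62, 79, 83, 87, 95]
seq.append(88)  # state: [-7, 2, 3, 7, 9, 32, 62, 79, 83, 87, 95, 88]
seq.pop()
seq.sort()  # [-7, 2, 3, 7, 9, 32, 62, 79, 83, 87, 95]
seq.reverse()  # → [95, 87, 83, 79, 62, 32, 9, 7, 3, 2, -7]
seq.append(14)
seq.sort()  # [-7, 2, 3, 7, 9, 14, 32, 62, 79, 83, 87, 95]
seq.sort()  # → [-7, 2, 3, 7, 9, 14, 32, 62, 79, 83, 87, 95]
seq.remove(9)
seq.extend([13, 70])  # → [-7, 2, 3, 7, 14, 32, 62, 79, 83, 87, 95, 13, 70]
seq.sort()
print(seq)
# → [-7, 2, 3, 7, 13, 14, 32, 62, 70, 79, 83, 87, 95]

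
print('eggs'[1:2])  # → g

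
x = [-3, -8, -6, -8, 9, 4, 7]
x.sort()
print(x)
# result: [-8, -8, -6, -3, 4, 7, 9]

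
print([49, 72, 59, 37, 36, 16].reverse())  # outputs None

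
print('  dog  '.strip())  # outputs dog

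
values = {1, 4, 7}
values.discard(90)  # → {1, 4, 7}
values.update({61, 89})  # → {1, 4, 7, 61, 89}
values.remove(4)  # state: {1, 7, 61, 89}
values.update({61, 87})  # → {1, 7, 61, 87, 89}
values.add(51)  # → {1, 7, 51, 61, 87, 89}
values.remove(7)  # {1, 51, 61, 87, 89}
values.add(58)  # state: {1, 51, 58, 61, 87, 89}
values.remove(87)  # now {1, 51, 58, 61, 89}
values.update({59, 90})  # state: {1, 51, 58, 59, 61, 89, 90}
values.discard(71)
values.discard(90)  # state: {1, 51, 58, 59, 61, 89}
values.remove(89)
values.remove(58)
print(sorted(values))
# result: [1, 51, 59, 61]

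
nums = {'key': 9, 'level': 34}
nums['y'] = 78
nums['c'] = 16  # {'key': 9, 'level': 34, 'y': 78, 'c': 16}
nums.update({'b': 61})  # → {'key': 9, 'level': 34, 'y': 78, 'c': 16, 'b': 61}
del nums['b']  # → {'key': 9, 'level': 34, 'y': 78, 'c': 16}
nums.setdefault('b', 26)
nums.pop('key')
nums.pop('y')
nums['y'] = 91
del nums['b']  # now {'level': 34, 'c': 16, 'y': 91}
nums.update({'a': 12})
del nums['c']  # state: {'level': 34, 'y': 91, 'a': 12}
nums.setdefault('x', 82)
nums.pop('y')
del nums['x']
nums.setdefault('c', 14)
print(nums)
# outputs {'level': 34, 'a': 12, 'c': 14}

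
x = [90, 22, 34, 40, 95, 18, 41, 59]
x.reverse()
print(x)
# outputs [59, 41, 18, 95, 40, 34, 22, 90]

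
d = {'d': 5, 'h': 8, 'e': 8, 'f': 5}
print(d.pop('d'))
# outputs 5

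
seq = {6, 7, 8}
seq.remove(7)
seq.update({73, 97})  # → {6, 8, 73, 97}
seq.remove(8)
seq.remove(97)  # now {6, 73}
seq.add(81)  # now {6, 73, 81}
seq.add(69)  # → {6, 69, 73, 81}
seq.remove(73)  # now {6, 69, 81}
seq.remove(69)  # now {6, 81}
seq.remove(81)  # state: {6}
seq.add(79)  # {6, 79}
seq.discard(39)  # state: {6, 79}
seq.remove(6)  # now {79}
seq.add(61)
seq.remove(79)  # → {61}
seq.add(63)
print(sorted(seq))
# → [61, 63]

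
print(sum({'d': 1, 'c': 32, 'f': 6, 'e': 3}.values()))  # 42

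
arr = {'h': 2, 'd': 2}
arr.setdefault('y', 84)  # 84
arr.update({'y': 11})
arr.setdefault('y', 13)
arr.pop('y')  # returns 11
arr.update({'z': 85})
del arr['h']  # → {'d': 2, 'z': 85}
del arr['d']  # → {'z': 85}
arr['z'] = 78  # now {'z': 78}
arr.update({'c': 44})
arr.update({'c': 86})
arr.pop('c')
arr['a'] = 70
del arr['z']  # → {'a': 70}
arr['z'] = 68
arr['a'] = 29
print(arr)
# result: {'a': 29, 'z': 68}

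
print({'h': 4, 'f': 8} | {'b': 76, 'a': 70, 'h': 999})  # {'h': 999, 'f': 8, 'b': 76, 'a': 70}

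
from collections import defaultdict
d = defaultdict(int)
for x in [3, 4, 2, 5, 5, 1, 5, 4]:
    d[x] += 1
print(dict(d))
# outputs {3: 1, 4: 2, 2: 1, 5: 3, 1: 1}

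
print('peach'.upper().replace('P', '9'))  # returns 9EACH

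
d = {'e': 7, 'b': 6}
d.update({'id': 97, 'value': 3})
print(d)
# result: {'e': 7, 'b': 6, 'id': 97, 'value': 3}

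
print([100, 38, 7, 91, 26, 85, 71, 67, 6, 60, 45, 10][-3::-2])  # [60, 67, 85, 91, 38]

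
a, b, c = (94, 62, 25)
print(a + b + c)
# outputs 181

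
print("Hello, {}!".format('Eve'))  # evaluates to Hello, Eve!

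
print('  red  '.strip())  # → red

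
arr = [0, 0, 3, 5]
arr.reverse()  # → [5, 3, 0, 0]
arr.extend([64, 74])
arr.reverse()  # [74, 64, 0, 0, 3, 5]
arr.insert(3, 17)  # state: [74, 64, 0, 17, 0, 3, 5]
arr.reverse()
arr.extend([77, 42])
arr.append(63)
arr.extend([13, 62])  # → [5, 3, 0, 17, 0, 64, 74, 77, 42, 63, 13, 62]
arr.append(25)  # [5, 3, 0, 17, 0, 64, 74, 77, 42, 63, 13, 62, 25]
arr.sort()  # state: [0, 0, 3, 5, 13, 17, 25, 42, 62, 63, 64, 74, 77]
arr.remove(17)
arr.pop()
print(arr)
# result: [0, 0, 3, 5, 13, 25, 42, 62, 63, 64, 74]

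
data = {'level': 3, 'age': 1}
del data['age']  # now {'level': 3}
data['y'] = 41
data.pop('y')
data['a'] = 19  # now {'level': 3, 'a': 19}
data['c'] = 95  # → {'level': 3, 'a': 19, 'c': 95}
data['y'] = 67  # {'level': 3, 'a': 19, 'c': 95, 'y': 67}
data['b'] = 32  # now {'level': 3, 'a': 19, 'c': 95, 'y': 67, 'b': 32}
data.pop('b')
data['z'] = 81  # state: {'level': 3, 'a': 19, 'c': 95, 'y': 67, 'z': 81}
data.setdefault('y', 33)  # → 67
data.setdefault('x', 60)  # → 60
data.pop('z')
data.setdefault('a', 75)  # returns 19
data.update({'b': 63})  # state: {'level': 3, 'a': 19, 'c': 95, 'y': 67, 'x': 60, 'b': 63}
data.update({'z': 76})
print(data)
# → {'level': 3, 'a': 19, 'c': 95, 'y': 67, 'x': 60, 'b': 63, 'z': 76}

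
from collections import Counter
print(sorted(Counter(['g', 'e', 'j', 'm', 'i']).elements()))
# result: ['e', 'g', 'i', 'j', 'm']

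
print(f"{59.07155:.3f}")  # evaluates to 59.072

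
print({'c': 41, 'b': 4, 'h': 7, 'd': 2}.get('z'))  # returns None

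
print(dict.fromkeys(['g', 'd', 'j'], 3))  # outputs {'g': 3, 'd': 3, 'j': 3}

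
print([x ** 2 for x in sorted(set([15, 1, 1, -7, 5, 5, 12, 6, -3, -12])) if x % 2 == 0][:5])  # [144, 36, 144]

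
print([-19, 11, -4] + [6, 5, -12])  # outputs [-19, 11, -4, 6, 5, -12]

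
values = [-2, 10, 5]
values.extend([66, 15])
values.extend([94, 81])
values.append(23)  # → [-2, 10, 5, 66, 15, 94, 81, 23]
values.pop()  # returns 23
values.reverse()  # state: [81, 94, 15, 66, 5, 10, -2]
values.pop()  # -2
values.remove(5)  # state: [81, 94, 15, 66, 10]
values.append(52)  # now [81, 94, 15, 66, 10, 52]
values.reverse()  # [52, 10, 66, 15, 94, 81]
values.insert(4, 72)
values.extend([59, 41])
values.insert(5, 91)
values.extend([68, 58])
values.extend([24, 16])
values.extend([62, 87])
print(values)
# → [52, 10, 66, 15, 72, 91, 94, 81, 59, 41, 68, 58, 24, 16, 62, 87]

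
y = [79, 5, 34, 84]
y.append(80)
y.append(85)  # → [79, 5, 34, 84, 80, 85]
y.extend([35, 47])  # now [79, 5, 34, 84, 80, 85, 35, 47]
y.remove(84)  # [79, 5, 34, 80, 85, 35, 47]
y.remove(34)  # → [79, 5, 80, 85, 35, 47]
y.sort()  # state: [5, 35, 47, 79, 80, 85]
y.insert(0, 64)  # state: [64, 5, 35, 47, 79, 80, 85]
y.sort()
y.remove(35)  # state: [5, 47, 64, 79, 80, 85]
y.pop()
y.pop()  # 80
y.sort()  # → [5, 47, 64, 79]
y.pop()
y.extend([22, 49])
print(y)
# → [5, 47, 64, 22, 49]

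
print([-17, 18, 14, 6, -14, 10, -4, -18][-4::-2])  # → [-14, 14, -17]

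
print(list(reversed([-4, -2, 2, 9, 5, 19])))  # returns [19, 5, 9, 2, -2, -4]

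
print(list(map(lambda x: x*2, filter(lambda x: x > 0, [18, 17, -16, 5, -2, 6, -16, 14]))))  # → [36, 34, 10, 12, 28]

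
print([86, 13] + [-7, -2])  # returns [86, 13, -7, -2]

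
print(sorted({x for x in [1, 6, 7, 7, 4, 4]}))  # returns [1, 4, 6, 7]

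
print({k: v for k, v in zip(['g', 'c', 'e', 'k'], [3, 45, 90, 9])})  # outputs {'g': 3, 'c': 45, 'e': 90, 'k': 9}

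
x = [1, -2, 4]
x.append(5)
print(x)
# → [1, -2, 4, 5]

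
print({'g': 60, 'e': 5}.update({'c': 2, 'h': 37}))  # None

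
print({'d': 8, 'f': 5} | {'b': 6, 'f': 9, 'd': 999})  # {'d': 999, 'f': 9, 'b': 6}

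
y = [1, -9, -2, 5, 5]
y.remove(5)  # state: [1, -9, -2, 5]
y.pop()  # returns 5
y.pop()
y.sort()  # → [-9, 1]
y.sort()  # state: [-9, 1]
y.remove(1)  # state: [-9]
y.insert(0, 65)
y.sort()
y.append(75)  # [-9, 65, 75]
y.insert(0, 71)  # [71, -9, 65, 75]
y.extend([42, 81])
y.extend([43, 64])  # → [71, -9, 65, 75, 42, 81, 43, 64]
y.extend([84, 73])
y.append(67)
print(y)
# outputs [71, -9, 65, 75, 42, 81, 43, 64, 84, 73, 67]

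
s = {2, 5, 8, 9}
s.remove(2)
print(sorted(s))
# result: [5, 8, 9]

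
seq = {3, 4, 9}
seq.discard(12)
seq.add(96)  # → {3, 4, 9, 96}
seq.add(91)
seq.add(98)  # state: {3, 4, 9, 91, 96, 98}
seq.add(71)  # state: {3, 4, 9, 71, 91, 96, 98}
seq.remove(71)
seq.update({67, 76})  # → {3, 4, 9, 67, 76, 91, 96, 98}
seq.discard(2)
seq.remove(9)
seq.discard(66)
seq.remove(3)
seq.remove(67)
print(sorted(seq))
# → [4, 76, 91, 96, 98]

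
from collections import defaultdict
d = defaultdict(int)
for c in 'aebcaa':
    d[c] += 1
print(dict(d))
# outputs {'a': 3, 'e': 1, 'b': 1, 'c': 1}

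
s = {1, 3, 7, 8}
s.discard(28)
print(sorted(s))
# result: [1, 3, 7, 8]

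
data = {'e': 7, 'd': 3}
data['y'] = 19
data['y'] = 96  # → {'e': 7, 'd': 3, 'y': 96}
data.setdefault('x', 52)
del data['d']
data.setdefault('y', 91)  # 96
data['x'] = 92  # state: {'e': 7, 'y': 96, 'x': 92}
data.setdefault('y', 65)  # 96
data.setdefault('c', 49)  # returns 49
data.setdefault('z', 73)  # 73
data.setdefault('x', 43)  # 92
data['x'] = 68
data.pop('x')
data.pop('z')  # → 73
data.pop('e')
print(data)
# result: {'y': 96, 'c': 49}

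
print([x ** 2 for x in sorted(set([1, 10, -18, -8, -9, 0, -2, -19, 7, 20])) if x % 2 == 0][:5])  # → [324, 64, 4, 0, 100]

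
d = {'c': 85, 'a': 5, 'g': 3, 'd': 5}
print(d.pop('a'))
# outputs 5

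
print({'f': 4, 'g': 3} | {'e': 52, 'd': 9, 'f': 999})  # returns {'f': 999, 'g': 3, 'e': 52, 'd': 9}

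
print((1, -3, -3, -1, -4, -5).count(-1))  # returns 1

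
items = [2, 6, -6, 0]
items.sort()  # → [-6, 0, 2, 6]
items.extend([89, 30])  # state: [-6, 0, 2, 6, 89, 30]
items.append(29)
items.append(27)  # [-6, 0, 2, 6, 89, 30, 29, 27]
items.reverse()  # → [27, 29, 30, 89, 6, 2, 0, -6]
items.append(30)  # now [27, 29, 30, 89, 6, 2, 0, -6, 30]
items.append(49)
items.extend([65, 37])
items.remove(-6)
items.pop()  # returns 37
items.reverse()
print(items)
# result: [65, 49, 30, 0, 2, 6, 89, 30, 29, 27]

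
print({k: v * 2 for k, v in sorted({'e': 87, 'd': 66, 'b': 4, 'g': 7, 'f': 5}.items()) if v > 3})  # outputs {'b': 8, 'd': 132, 'e': 174, 'f': 10, 'g': 14}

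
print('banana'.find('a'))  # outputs 1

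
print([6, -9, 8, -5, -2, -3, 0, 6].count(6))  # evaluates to 2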